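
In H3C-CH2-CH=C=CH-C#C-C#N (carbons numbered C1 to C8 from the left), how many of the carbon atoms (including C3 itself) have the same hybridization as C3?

C3 is sp2 (one π bond).
C1: sp3
C2: sp3
C3: sp2 ✓
C4: sp
C5: sp2 ✓
C6: sp
C7: sp
C8: sp
2 carbons are sp2.

2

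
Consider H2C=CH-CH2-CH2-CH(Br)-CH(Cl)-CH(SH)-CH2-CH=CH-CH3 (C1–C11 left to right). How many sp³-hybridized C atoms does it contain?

7

C1: sp2
C2: sp2
C3: sp3 ✓
C4: sp3 ✓
C5: sp3 ✓
C6: sp3 ✓
C7: sp3 ✓
C8: sp3 ✓
C9: sp2
C10: sp2
C11: sp3 ✓
C3, C4, C5, C6, C7, C8, C11 → 7 sp3 carbons.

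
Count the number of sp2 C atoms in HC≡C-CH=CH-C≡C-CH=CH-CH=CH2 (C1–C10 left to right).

6

C1: sp
C2: sp
C3: sp2 ✓
C4: sp2 ✓
C5: sp
C6: sp
C7: sp2 ✓
C8: sp2 ✓
C9: sp2 ✓
C10: sp2 ✓
C3, C4, C7, C8, C9, C10 → 6 sp2 carbons.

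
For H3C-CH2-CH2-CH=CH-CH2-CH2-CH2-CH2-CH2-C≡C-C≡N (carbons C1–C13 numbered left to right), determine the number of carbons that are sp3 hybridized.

8

C1: sp3 ✓
C2: sp3 ✓
C3: sp3 ✓
C4: sp2
C5: sp2
C6: sp3 ✓
C7: sp3 ✓
C8: sp3 ✓
C9: sp3 ✓
C10: sp3 ✓
C11: sp
C12: sp
C13: sp
C1, C2, C3, C6, C7, C8, C9, C10 → 8 sp3 carbons.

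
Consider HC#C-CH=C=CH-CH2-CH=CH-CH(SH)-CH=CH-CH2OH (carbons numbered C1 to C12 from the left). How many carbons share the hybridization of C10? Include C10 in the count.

C10 is sp2 (one π bond).
C1: sp
C2: sp
C3: sp2 ✓
C4: sp
C5: sp2 ✓
C6: sp3
C7: sp2 ✓
C8: sp2 ✓
C9: sp3
C10: sp2 ✓
C11: sp2 ✓
C12: sp3
6 carbons are sp2.

6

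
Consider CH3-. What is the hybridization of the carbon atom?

Three σ bonds + one lone pair = steric number 4 → sp3, pyramidal.

sp³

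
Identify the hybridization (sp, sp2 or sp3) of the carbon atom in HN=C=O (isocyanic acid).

sp

The carbon atom: 2 σ bonds, plus two π bonds — 2 electron domains, sp.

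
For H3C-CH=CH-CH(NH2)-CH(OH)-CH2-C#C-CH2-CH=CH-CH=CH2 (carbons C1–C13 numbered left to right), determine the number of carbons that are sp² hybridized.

6

C1: sp3
C2: sp2 ✓
C3: sp2 ✓
C4: sp3
C5: sp3
C6: sp3
C7: sp
C8: sp
C9: sp3
C10: sp2 ✓
C11: sp2 ✓
C12: sp2 ✓
C13: sp2 ✓
C2, C3, C10, C11, C12, C13 → 6 sp2 carbons.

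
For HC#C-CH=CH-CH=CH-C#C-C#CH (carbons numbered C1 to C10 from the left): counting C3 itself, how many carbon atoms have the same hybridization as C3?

4

C3 is sp2 (one π bond).
C1: sp
C2: sp
C3: sp2 ✓
C4: sp2 ✓
C5: sp2 ✓
C6: sp2 ✓
C7: sp
C8: sp
C9: sp
C10: sp
4 carbons are sp2.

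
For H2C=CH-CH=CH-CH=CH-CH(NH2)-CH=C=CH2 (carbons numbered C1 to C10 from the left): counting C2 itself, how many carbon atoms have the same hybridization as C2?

C2 is sp2 (one π bond).
C1: sp2 ✓
C2: sp2 ✓
C3: sp2 ✓
C4: sp2 ✓
C5: sp2 ✓
C6: sp2 ✓
C7: sp3
C8: sp2 ✓
C9: sp
C10: sp2 ✓
8 carbons are sp2.

8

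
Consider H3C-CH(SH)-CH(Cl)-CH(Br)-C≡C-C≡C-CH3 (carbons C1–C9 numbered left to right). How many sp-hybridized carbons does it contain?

4

C1: sp3
C2: sp3
C3: sp3
C4: sp3
C5: sp ✓
C6: sp ✓
C7: sp ✓
C8: sp ✓
C9: sp3
C5, C6, C7, C8 → 4 sp carbons.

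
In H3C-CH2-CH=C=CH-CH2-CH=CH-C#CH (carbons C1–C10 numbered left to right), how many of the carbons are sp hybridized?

3

C1: sp3
C2: sp3
C3: sp2
C4: sp ✓
C5: sp2
C6: sp3
C7: sp2
C8: sp2
C9: sp ✓
C10: sp ✓
C4, C9, C10 → 3 sp carbons.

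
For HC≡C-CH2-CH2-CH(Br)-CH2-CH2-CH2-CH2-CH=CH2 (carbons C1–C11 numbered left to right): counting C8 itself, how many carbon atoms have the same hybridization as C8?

7

C8 is sp3 (only σ bonds).
C1: sp
C2: sp
C3: sp3 ✓
C4: sp3 ✓
C5: sp3 ✓
C6: sp3 ✓
C7: sp3 ✓
C8: sp3 ✓
C9: sp3 ✓
C10: sp2
C11: sp2
7 carbons are sp3.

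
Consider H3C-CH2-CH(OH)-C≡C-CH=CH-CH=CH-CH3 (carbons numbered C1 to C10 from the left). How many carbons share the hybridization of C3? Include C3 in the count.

4

C3 is sp3 (only σ bonds).
C1: sp3 ✓
C2: sp3 ✓
C3: sp3 ✓
C4: sp
C5: sp
C6: sp2
C7: sp2
C8: sp2
C9: sp2
C10: sp3 ✓
4 carbons are sp3.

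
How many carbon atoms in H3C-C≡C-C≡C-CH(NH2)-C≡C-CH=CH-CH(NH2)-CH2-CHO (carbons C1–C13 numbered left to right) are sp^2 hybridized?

C1: sp3
C2: sp
C3: sp
C4: sp
C5: sp
C6: sp3
C7: sp
C8: sp
C9: sp2 ✓
C10: sp2 ✓
C11: sp3
C12: sp3
C13: sp2 ✓
C9, C10, C13 → 3 sp2 carbons.

3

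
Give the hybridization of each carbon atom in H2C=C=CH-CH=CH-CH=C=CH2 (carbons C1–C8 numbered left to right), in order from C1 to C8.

C1 (3 σ bonds, plus one π bond) has steric number 3: sp2.
C2: 2 σ bonds, plus two π bonds; 2 regions of electron density → sp.
C3 is sp2: 3 σ bonds, plus one π bond, 3 electron-density regions.
C4 is sp2: 3 σ bonds, plus one π bond, 3 electron-density regions.
C5 carries 3 σ bonds, plus one π bond, giving a steric number of 3, so it is sp2.
C6 has 3 σ bonds, plus one π bond: steric number 3 → sp2.
C7 (2 σ bonds, plus two π bonds) has steric number 2: sp.
C8 (3 σ bonds, plus one π bond) has steric number 3: sp2.

C1 sp2, C2 sp, C3 sp2, C4 sp2, C5 sp2, C6 sp2, C7 sp, C8 sp2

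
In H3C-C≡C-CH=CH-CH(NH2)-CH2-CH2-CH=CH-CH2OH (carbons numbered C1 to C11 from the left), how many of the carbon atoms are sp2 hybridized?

4

C1: sp3
C2: sp
C3: sp
C4: sp2 ✓
C5: sp2 ✓
C6: sp3
C7: sp3
C8: sp3
C9: sp2 ✓
C10: sp2 ✓
C11: sp3
C4, C5, C9, C10 → 4 sp2 carbons.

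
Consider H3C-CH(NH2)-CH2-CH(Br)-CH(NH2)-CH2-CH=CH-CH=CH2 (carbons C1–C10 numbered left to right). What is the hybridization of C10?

sp^2

C10 (3 σ bonds, plus one π bond) has steric number 3: sp2.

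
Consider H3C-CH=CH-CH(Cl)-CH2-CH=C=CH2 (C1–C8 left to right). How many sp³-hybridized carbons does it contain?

3

C1: sp3 ✓
C2: sp2
C3: sp2
C4: sp3 ✓
C5: sp3 ✓
C6: sp2
C7: sp
C8: sp2
C1, C4, C5 → 3 sp3 carbons.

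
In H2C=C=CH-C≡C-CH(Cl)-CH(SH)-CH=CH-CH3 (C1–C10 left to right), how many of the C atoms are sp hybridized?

3

C1: sp2
C2: sp ✓
C3: sp2
C4: sp ✓
C5: sp ✓
C6: sp3
C7: sp3
C8: sp2
C9: sp2
C10: sp3
C2, C4, C5 → 3 sp carbons.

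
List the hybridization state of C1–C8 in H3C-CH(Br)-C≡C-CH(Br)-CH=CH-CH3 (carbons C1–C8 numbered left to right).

C1 is sp3: 4 σ bonds, 4 electron-density regions.
C2: 4 σ bonds — 4 electron domains, sp3.
C3: 2 σ bonds, plus two π bonds; 2 regions of electron density → sp.
C4 carries 2 σ bonds, plus two π bonds, giving a steric number of 2, so it is sp.
C5: 4 σ bonds — 4 electron domains, sp3.
C6 is sp2: 3 σ bonds, plus one π bond, 3 electron-density regions.
C7 is sp2: 3 σ bonds, plus one π bond, 3 electron-density regions.
C8 is sp3: 4 σ bonds, 4 electron-density regions.

C1 sp3, C2 sp3, C3 sp, C4 sp, C5 sp3, C6 sp2, C7 sp2, C8 sp3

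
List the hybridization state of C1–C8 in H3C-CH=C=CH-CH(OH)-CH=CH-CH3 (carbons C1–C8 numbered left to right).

C1 sp3, C2 sp2, C3 sp, C4 sp2, C5 sp3, C6 sp2, C7 sp2, C8 sp3

C1 carries 4 σ bonds, giving a steric number of 4, so it is sp3.
C2 (3 σ bonds, plus one π bond) has steric number 3: sp2.
C3 is sp: 2 σ bonds, plus two π bonds, 2 electron-density regions.
C4 has 3 σ bonds, plus one π bond: steric number 3 → sp2.
C5: 4 σ bonds; 4 regions of electron density → sp3.
C6 has 3 σ bonds, plus one π bond: steric number 3 → sp2.
C7: 3 σ bonds, plus one π bond; 3 regions of electron density → sp2.
C8 carries 4 σ bonds, giving a steric number of 4, so it is sp3.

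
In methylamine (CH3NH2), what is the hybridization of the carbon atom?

sp^3

The carbon atom: 4 σ bonds; 4 regions of electron density → sp3.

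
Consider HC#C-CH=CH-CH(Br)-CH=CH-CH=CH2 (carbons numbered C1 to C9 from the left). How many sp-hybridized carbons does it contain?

C1: sp ✓
C2: sp ✓
C3: sp2
C4: sp2
C5: sp3
C6: sp2
C7: sp2
C8: sp2
C9: sp2
C1, C2 → 2 sp carbons.

2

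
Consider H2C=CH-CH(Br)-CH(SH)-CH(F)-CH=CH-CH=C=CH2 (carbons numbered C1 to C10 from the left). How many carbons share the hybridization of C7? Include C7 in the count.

C7 is sp2 (one π bond).
C1: sp2 ✓
C2: sp2 ✓
C3: sp3
C4: sp3
C5: sp3
C6: sp2 ✓
C7: sp2 ✓
C8: sp2 ✓
C9: sp
C10: sp2 ✓
6 carbons are sp2.

6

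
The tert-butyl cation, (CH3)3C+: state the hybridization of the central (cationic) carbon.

sp^2

Three σ bonds and an empty p orbital; no lone pair → steric number 3 → sp2 and planar.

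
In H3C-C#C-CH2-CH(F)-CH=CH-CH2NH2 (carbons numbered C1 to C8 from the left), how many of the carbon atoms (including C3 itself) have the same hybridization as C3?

2

C3 is sp (two π bonds).
C1: sp3
C2: sp ✓
C3: sp ✓
C4: sp3
C5: sp3
C6: sp2
C7: sp2
C8: sp3
2 carbons are sp.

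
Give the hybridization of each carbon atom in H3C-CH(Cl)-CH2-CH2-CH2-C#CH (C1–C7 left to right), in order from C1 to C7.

C1: 4 σ bonds; 4 regions of electron density → sp3.
C2: 4 σ bonds — 4 electron domains, sp3.
C3: 4 σ bonds; 4 regions of electron density → sp3.
C4 carries 4 σ bonds, giving a steric number of 4, so it is sp3.
C5 carries 4 σ bonds, giving a steric number of 4, so it is sp3.
C6 is sp: 2 σ bonds, plus two π bonds, 2 electron-density regions.
C7: 2 σ bonds, plus two π bonds — 2 electron domains, sp.

C1 sp3, C2 sp3, C3 sp3, C4 sp3, C5 sp3, C6 sp, C7 sp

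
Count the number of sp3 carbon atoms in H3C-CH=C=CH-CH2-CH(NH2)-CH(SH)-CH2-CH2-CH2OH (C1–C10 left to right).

C1: sp3 ✓
C2: sp2
C3: sp
C4: sp2
C5: sp3 ✓
C6: sp3 ✓
C7: sp3 ✓
C8: sp3 ✓
C9: sp3 ✓
C10: sp3 ✓
C1, C5, C6, C7, C8, C9, C10 → 7 sp3 carbons.

7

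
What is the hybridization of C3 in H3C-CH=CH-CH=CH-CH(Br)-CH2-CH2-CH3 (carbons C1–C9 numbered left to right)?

sp²

C3 is sp2: 3 σ bonds, plus one π bond, 3 electron-density regions.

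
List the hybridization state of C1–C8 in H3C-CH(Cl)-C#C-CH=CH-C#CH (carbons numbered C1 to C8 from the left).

C1 is sp3: 4 σ bonds, 4 electron-density regions.
C2: 4 σ bonds; 4 regions of electron density → sp3.
C3 is sp: 2 σ bonds, plus two π bonds, 2 electron-density regions.
C4 carries 2 σ bonds, plus two π bonds, giving a steric number of 2, so it is sp.
C5: 3 σ bonds, plus one π bond; 3 regions of electron density → sp2.
C6 is sp2: 3 σ bonds, plus one π bond, 3 electron-density regions.
C7 has 2 σ bonds, plus two π bonds: steric number 2 → sp.
C8 (2 σ bonds, plus two π bonds) has steric number 2: sp.

C1 sp3, C2 sp3, C3 sp, C4 sp, C5 sp2, C6 sp2, C7 sp, C8 sp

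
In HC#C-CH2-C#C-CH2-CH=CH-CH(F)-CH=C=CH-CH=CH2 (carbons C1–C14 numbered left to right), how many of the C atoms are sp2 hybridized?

C1: sp
C2: sp
C3: sp3
C4: sp
C5: sp
C6: sp3
C7: sp2 ✓
C8: sp2 ✓
C9: sp3
C10: sp2 ✓
C11: sp
C12: sp2 ✓
C13: sp2 ✓
C14: sp2 ✓
C7, C8, C10, C12, C13, C14 → 6 sp2 carbons.

6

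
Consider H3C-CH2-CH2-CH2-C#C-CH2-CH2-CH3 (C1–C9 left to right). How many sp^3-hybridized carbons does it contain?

C1: sp3 ✓
C2: sp3 ✓
C3: sp3 ✓
C4: sp3 ✓
C5: sp
C6: sp
C7: sp3 ✓
C8: sp3 ✓
C9: sp3 ✓
C1, C2, C3, C4, C7, C8, C9 → 7 sp3 carbons.

7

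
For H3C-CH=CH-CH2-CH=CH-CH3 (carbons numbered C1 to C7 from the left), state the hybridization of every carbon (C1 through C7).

C1 is sp3: 4 σ bonds, 4 electron-density regions.
C2 — 3 σ bonds, plus one π bond. Steric number 3, so sp2.
C3 — 3 σ bonds, plus one π bond. Steric number 3, so sp2.
C4: 4 σ bonds — 4 electron domains, sp3.
C5 (3 σ bonds, plus one π bond) has steric number 3: sp2.
C6: 3 σ bonds, plus one π bond — 3 electron domains, sp2.
C7: 4 σ bonds — 4 electron domains, sp3.

C1 sp3, C2 sp2, C3 sp2, C4 sp3, C5 sp2, C6 sp2, C7 sp3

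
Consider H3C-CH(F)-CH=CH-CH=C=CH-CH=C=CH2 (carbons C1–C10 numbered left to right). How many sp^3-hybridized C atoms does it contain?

C1: sp3 ✓
C2: sp3 ✓
C3: sp2
C4: sp2
C5: sp2
C6: sp
C7: sp2
C8: sp2
C9: sp
C10: sp2
C1, C2 → 2 sp3 carbons.

2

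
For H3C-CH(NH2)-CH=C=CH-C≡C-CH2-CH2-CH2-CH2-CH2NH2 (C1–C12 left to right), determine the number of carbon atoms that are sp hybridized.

C1: sp3
C2: sp3
C3: sp2
C4: sp ✓
C5: sp2
C6: sp ✓
C7: sp ✓
C8: sp3
C9: sp3
C10: sp3
C11: sp3
C12: sp3
C4, C6, C7 → 3 sp carbons.

3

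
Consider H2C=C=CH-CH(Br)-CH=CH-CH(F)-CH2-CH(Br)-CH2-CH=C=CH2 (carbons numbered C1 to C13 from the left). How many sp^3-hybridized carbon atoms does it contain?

5

C1: sp2
C2: sp
C3: sp2
C4: sp3 ✓
C5: sp2
C6: sp2
C7: sp3 ✓
C8: sp3 ✓
C9: sp3 ✓
C10: sp3 ✓
C11: sp2
C12: sp
C13: sp2
C4, C7, C8, C9, C10 → 5 sp3 carbons.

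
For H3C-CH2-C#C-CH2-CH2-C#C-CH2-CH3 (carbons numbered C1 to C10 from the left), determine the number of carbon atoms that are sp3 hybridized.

6

C1: sp3 ✓
C2: sp3 ✓
C3: sp
C4: sp
C5: sp3 ✓
C6: sp3 ✓
C7: sp
C8: sp
C9: sp3 ✓
C10: sp3 ✓
C1, C2, C5, C6, C9, C10 → 6 sp3 carbons.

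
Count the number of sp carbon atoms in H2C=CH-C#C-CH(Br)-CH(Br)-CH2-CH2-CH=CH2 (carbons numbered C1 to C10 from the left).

2

C1: sp2
C2: sp2
C3: sp ✓
C4: sp ✓
C5: sp3
C6: sp3
C7: sp3
C8: sp3
C9: sp2
C10: sp2
C3, C4 → 2 sp carbons.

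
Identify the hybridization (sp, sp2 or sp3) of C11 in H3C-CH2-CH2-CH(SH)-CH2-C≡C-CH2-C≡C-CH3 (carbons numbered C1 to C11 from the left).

C11: 4 σ bonds; 4 regions of electron density → sp3.

sp3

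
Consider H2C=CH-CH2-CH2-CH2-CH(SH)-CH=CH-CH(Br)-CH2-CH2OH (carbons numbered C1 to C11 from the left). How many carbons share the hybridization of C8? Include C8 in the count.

C8 is sp2 (one π bond).
C1: sp2 ✓
C2: sp2 ✓
C3: sp3
C4: sp3
C5: sp3
C6: sp3
C7: sp2 ✓
C8: sp2 ✓
C9: sp3
C10: sp3
C11: sp3
4 carbons are sp2.

4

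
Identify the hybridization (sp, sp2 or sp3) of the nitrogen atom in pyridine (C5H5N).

sp^2

N has two σ bonds and one lone pair in the ring plane (steric number 3 → sp2); its p orbital contributes one electron to the aromatic π system via the C=N double bond.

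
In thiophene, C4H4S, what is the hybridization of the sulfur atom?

sp2

Analogous to furan: one S lone pair in the aromatic π system, S is sp2.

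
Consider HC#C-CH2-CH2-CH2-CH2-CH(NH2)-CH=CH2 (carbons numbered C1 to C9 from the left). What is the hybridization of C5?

sp3

C5: 4 σ bonds; 4 regions of electron density → sp3.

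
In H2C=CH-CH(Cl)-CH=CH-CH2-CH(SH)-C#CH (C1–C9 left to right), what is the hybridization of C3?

C3 has 4 σ bonds: steric number 4 → sp3.

sp3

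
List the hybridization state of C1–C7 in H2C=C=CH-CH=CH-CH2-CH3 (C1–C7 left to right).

C1: 3 σ bonds, plus one π bond — 3 electron domains, sp2.
C2 has 2 σ bonds, plus two π bonds: steric number 2 → sp.
C3 carries 3 σ bonds, plus one π bond, giving a steric number of 3, so it is sp2.
C4 is sp2: 3 σ bonds, plus one π bond, 3 electron-density regions.
C5 (3 σ bonds, plus one π bond) has steric number 3: sp2.
C6 carries 4 σ bonds, giving a steric number of 4, so it is sp3.
C7: 4 σ bonds; 4 regions of electron density → sp3.

C1 sp2, C2 sp, C3 sp2, C4 sp2, C5 sp2, C6 sp3, C7 sp3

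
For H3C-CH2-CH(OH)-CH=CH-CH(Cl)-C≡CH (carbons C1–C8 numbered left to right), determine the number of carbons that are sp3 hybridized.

C1: sp3 ✓
C2: sp3 ✓
C3: sp3 ✓
C4: sp2
C5: sp2
C6: sp3 ✓
C7: sp
C8: sp
C1, C2, C3, C6 → 4 sp3 carbons.

4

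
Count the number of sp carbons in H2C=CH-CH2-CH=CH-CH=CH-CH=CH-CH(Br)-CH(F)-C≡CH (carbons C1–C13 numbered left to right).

C1: sp2
C2: sp2
C3: sp3
C4: sp2
C5: sp2
C6: sp2
C7: sp2
C8: sp2
C9: sp2
C10: sp3
C11: sp3
C12: sp ✓
C13: sp ✓
C12, C13 → 2 sp carbons.

2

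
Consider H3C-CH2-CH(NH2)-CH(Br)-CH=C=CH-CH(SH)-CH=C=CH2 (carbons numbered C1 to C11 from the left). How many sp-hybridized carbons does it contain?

C1: sp3
C2: sp3
C3: sp3
C4: sp3
C5: sp2
C6: sp ✓
C7: sp2
C8: sp3
C9: sp2
C10: sp ✓
C11: sp2
C6, C10 → 2 sp carbons.

2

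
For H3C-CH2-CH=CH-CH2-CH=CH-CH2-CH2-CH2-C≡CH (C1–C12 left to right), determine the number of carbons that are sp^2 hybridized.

C1: sp3
C2: sp3
C3: sp2 ✓
C4: sp2 ✓
C5: sp3
C6: sp2 ✓
C7: sp2 ✓
C8: sp3
C9: sp3
C10: sp3
C11: sp
C12: sp
C3, C4, C6, C7 → 4 sp2 carbons.

4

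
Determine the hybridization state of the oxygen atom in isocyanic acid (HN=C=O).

sp2

The oxygen atom has 1 σ bond and 2 lone pairs, plus one π bond: steric number 3 → sp2.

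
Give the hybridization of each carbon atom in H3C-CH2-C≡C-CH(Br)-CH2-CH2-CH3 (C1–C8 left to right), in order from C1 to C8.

C1 sp3, C2 sp3, C3 sp, C4 sp, C5 sp3, C6 sp3, C7 sp3, C8 sp3

C1: 4 σ bonds — 4 electron domains, sp3.
C2 — 4 σ bonds. Steric number 4, so sp3.
C3 has 2 σ bonds, plus two π bonds: steric number 2 → sp.
C4 — 2 σ bonds, plus two π bonds. Steric number 2, so sp.
C5: 4 σ bonds — 4 electron domains, sp3.
C6 (4 σ bonds) has steric number 4: sp3.
C7 carries 4 σ bonds, giving a steric number of 4, so it is sp3.
C8 (4 σ bonds) has steric number 4: sp3.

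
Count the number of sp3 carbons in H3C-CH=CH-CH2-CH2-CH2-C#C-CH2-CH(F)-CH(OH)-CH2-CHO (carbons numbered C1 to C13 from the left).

8

C1: sp3 ✓
C2: sp2
C3: sp2
C4: sp3 ✓
C5: sp3 ✓
C6: sp3 ✓
C7: sp
C8: sp
C9: sp3 ✓
C10: sp3 ✓
C11: sp3 ✓
C12: sp3 ✓
C13: sp2
C1, C4, C5, C6, C9, C10, C11, C12 → 8 sp3 carbons.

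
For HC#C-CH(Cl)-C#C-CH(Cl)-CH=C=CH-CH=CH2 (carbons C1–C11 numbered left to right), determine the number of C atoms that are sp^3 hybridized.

2

C1: sp
C2: sp
C3: sp3 ✓
C4: sp
C5: sp
C6: sp3 ✓
C7: sp2
C8: sp
C9: sp2
C10: sp2
C11: sp2
C3, C6 → 2 sp3 carbons.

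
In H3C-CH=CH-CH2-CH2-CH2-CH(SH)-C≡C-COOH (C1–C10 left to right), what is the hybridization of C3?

sp^2

C3 (3 σ bonds, plus one π bond) has steric number 3: sp2.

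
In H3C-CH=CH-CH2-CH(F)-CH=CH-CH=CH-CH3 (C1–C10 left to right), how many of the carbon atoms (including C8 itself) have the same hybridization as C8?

6

C8 is sp2 (one π bond).
C1: sp3
C2: sp2 ✓
C3: sp2 ✓
C4: sp3
C5: sp3
C6: sp2 ✓
C7: sp2 ✓
C8: sp2 ✓
C9: sp2 ✓
C10: sp3
6 carbons are sp2.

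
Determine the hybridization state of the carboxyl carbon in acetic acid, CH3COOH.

The carboxyl carbon has 3 σ bonds, plus one π bond: steric number 3 → sp2.

sp²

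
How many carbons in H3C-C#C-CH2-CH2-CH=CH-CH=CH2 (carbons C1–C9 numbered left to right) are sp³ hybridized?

C1: sp3 ✓
C2: sp
C3: sp
C4: sp3 ✓
C5: sp3 ✓
C6: sp2
C7: sp2
C8: sp2
C9: sp2
C1, C4, C5 → 3 sp3 carbons.

3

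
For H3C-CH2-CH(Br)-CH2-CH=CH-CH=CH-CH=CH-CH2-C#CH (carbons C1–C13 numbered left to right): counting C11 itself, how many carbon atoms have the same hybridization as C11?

5

C11 is sp3 (only σ bonds).
C1: sp3 ✓
C2: sp3 ✓
C3: sp3 ✓
C4: sp3 ✓
C5: sp2
C6: sp2
C7: sp2
C8: sp2
C9: sp2
C10: sp2
C11: sp3 ✓
C12: sp
C13: sp
5 carbons are sp3.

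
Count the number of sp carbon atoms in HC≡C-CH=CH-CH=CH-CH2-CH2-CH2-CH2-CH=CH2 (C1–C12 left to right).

2

C1: sp ✓
C2: sp ✓
C3: sp2
C4: sp2
C5: sp2
C6: sp2
C7: sp3
C8: sp3
C9: sp3
C10: sp3
C11: sp2
C12: sp2
C1, C2 → 2 sp carbons.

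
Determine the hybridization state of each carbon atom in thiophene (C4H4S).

Each carbon atom: 3 σ bonds, plus one π bond; 3 regions of electron density → sp2.

sp^2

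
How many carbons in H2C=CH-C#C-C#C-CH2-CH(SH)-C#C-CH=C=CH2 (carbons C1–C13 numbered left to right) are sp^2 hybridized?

4

C1: sp2 ✓
C2: sp2 ✓
C3: sp
C4: sp
C5: sp
C6: sp
C7: sp3
C8: sp3
C9: sp
C10: sp
C11: sp2 ✓
C12: sp
C13: sp2 ✓
C1, C2, C11, C13 → 4 sp2 carbons.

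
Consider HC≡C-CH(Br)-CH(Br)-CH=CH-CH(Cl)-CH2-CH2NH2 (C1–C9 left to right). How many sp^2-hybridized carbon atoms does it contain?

C1: sp
C2: sp
C3: sp3
C4: sp3
C5: sp2 ✓
C6: sp2 ✓
C7: sp3
C8: sp3
C9: sp3
C5, C6 → 2 sp2 carbons.

2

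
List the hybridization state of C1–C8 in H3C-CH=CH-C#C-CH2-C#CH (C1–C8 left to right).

C1 carries 4 σ bonds, giving a steric number of 4, so it is sp3.
C2 carries 3 σ bonds, plus one π bond, giving a steric number of 3, so it is sp2.
C3 (3 σ bonds, plus one π bond) has steric number 3: sp2.
C4: 2 σ bonds, plus two π bonds — 2 electron domains, sp.
C5 has 2 σ bonds, plus two π bonds: steric number 2 → sp.
C6 has 4 σ bonds: steric number 4 → sp3.
C7 carries 2 σ bonds, plus two π bonds, giving a steric number of 2, so it is sp.
C8 is sp: 2 σ bonds, plus two π bonds, 2 electron-density regions.

C1 sp3, C2 sp2, C3 sp2, C4 sp, C5 sp, C6 sp3, C7 sp, C8 sp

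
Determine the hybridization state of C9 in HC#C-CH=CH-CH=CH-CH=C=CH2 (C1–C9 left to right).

C9 is sp2: 3 σ bonds, plus one π bond, 3 electron-density regions.

sp²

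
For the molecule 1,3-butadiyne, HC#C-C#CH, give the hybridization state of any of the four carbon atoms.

Every carbon is part of a C≡C triple bond: two σ regions → sp.

sp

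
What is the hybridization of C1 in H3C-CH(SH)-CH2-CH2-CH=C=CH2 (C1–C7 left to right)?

sp^3

C1 has 4 σ bonds: steric number 4 → sp3.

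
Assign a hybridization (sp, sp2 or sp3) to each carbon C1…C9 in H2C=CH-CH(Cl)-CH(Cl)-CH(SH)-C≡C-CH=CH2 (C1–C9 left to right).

C1 sp2, C2 sp2, C3 sp3, C4 sp3, C5 sp3, C6 sp, C7 sp, C8 sp2, C9 sp2

C1: 3 σ bonds, plus one π bond — 3 electron domains, sp2.
C2 carries 3 σ bonds, plus one π bond, giving a steric number of 3, so it is sp2.
C3: 4 σ bonds — 4 electron domains, sp3.
C4 has 4 σ bonds: steric number 4 → sp3.
C5 carries 4 σ bonds, giving a steric number of 4, so it is sp3.
C6 — 2 σ bonds, plus two π bonds. Steric number 2, so sp.
C7 — 2 σ bonds, plus two π bonds. Steric number 2, so sp.
C8 — 3 σ bonds, plus one π bond. Steric number 3, so sp2.
C9 (3 σ bonds, plus one π bond) has steric number 3: sp2.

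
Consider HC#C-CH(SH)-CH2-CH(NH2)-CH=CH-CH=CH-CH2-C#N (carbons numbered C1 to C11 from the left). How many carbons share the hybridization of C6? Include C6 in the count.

4

C6 is sp2 (one π bond).
C1: sp
C2: sp
C3: sp3
C4: sp3
C5: sp3
C6: sp2 ✓
C7: sp2 ✓
C8: sp2 ✓
C9: sp2 ✓
C10: sp3
C11: sp
4 carbons are sp2.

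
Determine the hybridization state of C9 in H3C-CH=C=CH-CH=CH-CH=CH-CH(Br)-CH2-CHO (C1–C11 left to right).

sp3

C9 has 4 σ bonds: steric number 4 → sp3.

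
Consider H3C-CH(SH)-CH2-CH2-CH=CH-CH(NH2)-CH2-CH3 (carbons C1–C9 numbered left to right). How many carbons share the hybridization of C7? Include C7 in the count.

C7 is sp3 (only σ bonds).
C1: sp3 ✓
C2: sp3 ✓
C3: sp3 ✓
C4: sp3 ✓
C5: sp2
C6: sp2
C7: sp3 ✓
C8: sp3 ✓
C9: sp3 ✓
7 carbons are sp3.

7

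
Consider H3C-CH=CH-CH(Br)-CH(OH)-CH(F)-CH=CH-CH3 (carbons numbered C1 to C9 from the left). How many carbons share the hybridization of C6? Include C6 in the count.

5

C6 is sp3 (only σ bonds).
C1: sp3 ✓
C2: sp2
C3: sp2
C4: sp3 ✓
C5: sp3 ✓
C6: sp3 ✓
C7: sp2
C8: sp2
C9: sp3 ✓
5 carbons are sp3.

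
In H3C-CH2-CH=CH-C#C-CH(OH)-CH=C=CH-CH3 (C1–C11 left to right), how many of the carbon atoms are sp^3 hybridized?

C1: sp3 ✓
C2: sp3 ✓
C3: sp2
C4: sp2
C5: sp
C6: sp
C7: sp3 ✓
C8: sp2
C9: sp
C10: sp2
C11: sp3 ✓
C1, C2, C7, C11 → 4 sp3 carbons.

4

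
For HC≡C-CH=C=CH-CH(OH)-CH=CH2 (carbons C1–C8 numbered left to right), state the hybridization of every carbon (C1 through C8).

C1: 2 σ bonds, plus two π bonds — 2 electron domains, sp.
C2 carries 2 σ bonds, plus two π bonds, giving a steric number of 2, so it is sp.
C3 (3 σ bonds, plus one π bond) has steric number 3: sp2.
C4: 2 σ bonds, plus two π bonds; 2 regions of electron density → sp.
C5 carries 3 σ bonds, plus one π bond, giving a steric number of 3, so it is sp2.
C6 is sp3: 4 σ bonds, 4 electron-density regions.
C7 is sp2: 3 σ bonds, plus one π bond, 3 electron-density regions.
C8: 3 σ bonds, plus one π bond — 3 electron domains, sp2.

C1 sp, C2 sp, C3 sp2, C4 sp, C5 sp2, C6 sp3, C7 sp2, C8 sp2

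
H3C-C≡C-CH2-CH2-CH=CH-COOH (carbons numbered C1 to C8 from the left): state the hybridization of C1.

sp3

C1 is sp3: 4 σ bonds, 4 electron-density regions.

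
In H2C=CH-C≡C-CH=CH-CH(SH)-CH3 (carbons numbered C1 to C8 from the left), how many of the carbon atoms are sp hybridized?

2

C1: sp2
C2: sp2
C3: sp ✓
C4: sp ✓
C5: sp2
C6: sp2
C7: sp3
C8: sp3
C3, C4 → 2 sp carbons.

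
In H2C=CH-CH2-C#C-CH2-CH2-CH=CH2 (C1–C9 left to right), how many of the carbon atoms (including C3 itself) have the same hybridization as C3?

C3 is sp3 (only σ bonds).
C1: sp2
C2: sp2
C3: sp3 ✓
C4: sp
C5: sp
C6: sp3 ✓
C7: sp3 ✓
C8: sp2
C9: sp2
3 carbons are sp3.

3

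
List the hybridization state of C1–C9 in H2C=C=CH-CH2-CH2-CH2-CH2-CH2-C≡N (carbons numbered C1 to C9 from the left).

C1: 3 σ bonds, plus one π bond — 3 electron domains, sp2.
C2 — 2 σ bonds, plus two π bonds. Steric number 2, so sp.
C3 has 3 σ bonds, plus one π bond: steric number 3 → sp2.
C4 carries 4 σ bonds, giving a steric number of 4, so it is sp3.
C5 (4 σ bonds) has steric number 4: sp3.
C6 — 4 σ bonds. Steric number 4, so sp3.
C7: 4 σ bonds; 4 regions of electron density → sp3.
C8 — 4 σ bonds. Steric number 4, so sp3.
C9 (2 σ bonds, plus two π bonds) has steric number 2: sp.

C1 sp2, C2 sp, C3 sp2, C4 sp3, C5 sp3, C6 sp3, C7 sp3, C8 sp3, C9 sp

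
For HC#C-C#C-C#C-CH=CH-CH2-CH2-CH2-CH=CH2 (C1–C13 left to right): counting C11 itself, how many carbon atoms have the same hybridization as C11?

C11 is sp3 (only σ bonds).
C1: sp
C2: sp
C3: sp
C4: sp
C5: sp
C6: sp
C7: sp2
C8: sp2
C9: sp3 ✓
C10: sp3 ✓
C11: sp3 ✓
C12: sp2
C13: sp2
3 carbons are sp3.

3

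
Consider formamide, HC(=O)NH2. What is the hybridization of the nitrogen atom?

Amide resonance delocalises the N lone pair; N is planar sp2.

sp2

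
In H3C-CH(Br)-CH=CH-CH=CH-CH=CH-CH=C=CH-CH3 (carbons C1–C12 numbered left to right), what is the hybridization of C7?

sp2

C7 — 3 σ bonds, plus one π bond. Steric number 3, so sp2.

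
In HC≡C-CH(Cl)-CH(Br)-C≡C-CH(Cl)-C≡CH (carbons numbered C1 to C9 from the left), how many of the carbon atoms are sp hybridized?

C1: sp ✓
C2: sp ✓
C3: sp3
C4: sp3
C5: sp ✓
C6: sp ✓
C7: sp3
C8: sp ✓
C9: sp ✓
C1, C2, C5, C6, C8, C9 → 6 sp carbons.

6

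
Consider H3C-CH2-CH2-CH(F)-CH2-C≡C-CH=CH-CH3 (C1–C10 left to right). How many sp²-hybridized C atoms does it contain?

2

C1: sp3
C2: sp3
C3: sp3
C4: sp3
C5: sp3
C6: sp
C7: sp
C8: sp2 ✓
C9: sp2 ✓
C10: sp3
C8, C9 → 2 sp2 carbons.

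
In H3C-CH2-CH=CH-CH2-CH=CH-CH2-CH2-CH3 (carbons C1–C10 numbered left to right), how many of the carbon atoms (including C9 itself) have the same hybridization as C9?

6

C9 is sp3 (only σ bonds).
C1: sp3 ✓
C2: sp3 ✓
C3: sp2
C4: sp2
C5: sp3 ✓
C6: sp2
C7: sp2
C8: sp3 ✓
C9: sp3 ✓
C10: sp3 ✓
6 carbons are sp3.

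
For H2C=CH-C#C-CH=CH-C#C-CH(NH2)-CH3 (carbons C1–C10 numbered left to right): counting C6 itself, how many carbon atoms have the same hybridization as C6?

C6 is sp2 (one π bond).
C1: sp2 ✓
C2: sp2 ✓
C3: sp
C4: sp
C5: sp2 ✓
C6: sp2 ✓
C7: sp
C8: sp
C9: sp3
C10: sp3
4 carbons are sp2.

4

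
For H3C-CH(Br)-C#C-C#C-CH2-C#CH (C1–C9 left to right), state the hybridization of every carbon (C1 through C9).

C1 sp3, C2 sp3, C3 sp, C4 sp, C5 sp, C6 sp, C7 sp3, C8 sp, C9 sp

C1 is sp3: 4 σ bonds, 4 electron-density regions.
C2 carries 4 σ bonds, giving a steric number of 4, so it is sp3.
C3: 2 σ bonds, plus two π bonds; 2 regions of electron density → sp.
C4: 2 σ bonds, plus two π bonds; 2 regions of electron density → sp.
C5: 2 σ bonds, plus two π bonds; 2 regions of electron density → sp.
C6: 2 σ bonds, plus two π bonds; 2 regions of electron density → sp.
C7: 4 σ bonds — 4 electron domains, sp3.
C8 carries 2 σ bonds, plus two π bonds, giving a steric number of 2, so it is sp.
C9 (2 σ bonds, plus two π bonds) has steric number 2: sp.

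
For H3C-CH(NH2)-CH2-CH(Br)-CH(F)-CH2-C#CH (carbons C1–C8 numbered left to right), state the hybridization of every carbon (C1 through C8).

C1 sp3, C2 sp3, C3 sp3, C4 sp3, C5 sp3, C6 sp3, C7 sp, C8 sp

C1 — 4 σ bonds. Steric number 4, so sp3.
C2: 4 σ bonds — 4 electron domains, sp3.
C3 has 4 σ bonds: steric number 4 → sp3.
C4: 4 σ bonds; 4 regions of electron density → sp3.
C5 (4 σ bonds) has steric number 4: sp3.
C6 is sp3: 4 σ bonds, 4 electron-density regions.
C7 has 2 σ bonds, plus two π bonds: steric number 2 → sp.
C8: 2 σ bonds, plus two π bonds; 2 regions of electron density → sp.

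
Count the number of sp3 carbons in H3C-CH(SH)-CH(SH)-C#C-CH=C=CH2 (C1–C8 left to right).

C1: sp3 ✓
C2: sp3 ✓
C3: sp3 ✓
C4: sp
C5: sp
C6: sp2
C7: sp
C8: sp2
C1, C2, C3 → 3 sp3 carbons.

3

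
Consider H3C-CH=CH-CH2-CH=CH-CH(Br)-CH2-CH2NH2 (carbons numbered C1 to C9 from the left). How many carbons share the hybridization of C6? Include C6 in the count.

4

C6 is sp2 (one π bond).
C1: sp3
C2: sp2 ✓
C3: sp2 ✓
C4: sp3
C5: sp2 ✓
C6: sp2 ✓
C7: sp3
C8: sp3
C9: sp3
4 carbons are sp2.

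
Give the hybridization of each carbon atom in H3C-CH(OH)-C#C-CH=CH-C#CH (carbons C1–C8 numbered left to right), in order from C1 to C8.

C1 is sp3: 4 σ bonds, 4 electron-density regions.
C2 carries 4 σ bonds, giving a steric number of 4, so it is sp3.
C3 is sp: 2 σ bonds, plus two π bonds, 2 electron-density regions.
C4 (2 σ bonds, plus two π bonds) has steric number 2: sp.
C5 has 3 σ bonds, plus one π bond: steric number 3 → sp2.
C6 has 3 σ bonds, plus one π bond: steric number 3 → sp2.
C7: 2 σ bonds, plus two π bonds — 2 electron domains, sp.
C8 (2 σ bonds, plus two π bonds) has steric number 2: sp.

C1 sp3, C2 sp3, C3 sp, C4 sp, C5 sp2, C6 sp2, C7 sp, C8 sp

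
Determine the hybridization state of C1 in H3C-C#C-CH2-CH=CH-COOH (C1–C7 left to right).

sp³

C1 is sp3: 4 σ bonds, 4 electron-density regions.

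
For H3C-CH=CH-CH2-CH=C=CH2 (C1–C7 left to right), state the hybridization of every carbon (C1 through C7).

C1 is sp3: 4 σ bonds, 4 electron-density regions.
C2: 3 σ bonds, plus one π bond — 3 electron domains, sp2.
C3 has 3 σ bonds, plus one π bond: steric number 3 → sp2.
C4 has 4 σ bonds: steric number 4 → sp3.
C5: 3 σ bonds, plus one π bond; 3 regions of electron density → sp2.
C6 — 2 σ bonds, plus two π bonds. Steric number 2, so sp.
C7 (3 σ bonds, plus one π bond) has steric number 3: sp2.

C1 sp3, C2 sp2, C3 sp2, C4 sp3, C5 sp2, C6 sp, C7 sp2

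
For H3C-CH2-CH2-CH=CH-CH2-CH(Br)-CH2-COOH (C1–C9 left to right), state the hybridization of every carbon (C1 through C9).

C1: 4 σ bonds; 4 regions of electron density → sp3.
C2 carries 4 σ bonds, giving a steric number of 4, so it is sp3.
C3: 4 σ bonds; 4 regions of electron density → sp3.
C4 (3 σ bonds, plus one π bond) has steric number 3: sp2.
C5 has 3 σ bonds, plus one π bond: steric number 3 → sp2.
C6 is sp3: 4 σ bonds, 4 electron-density regions.
C7: 4 σ bonds; 4 regions of electron density → sp3.
C8 (4 σ bonds) has steric number 4: sp3.
C9 — 3 σ bonds, plus one π bond. Steric number 3, so sp2.

C1 sp3, C2 sp3, C3 sp3, C4 sp2, C5 sp2, C6 sp3, C7 sp3, C8 sp3, C9 sp2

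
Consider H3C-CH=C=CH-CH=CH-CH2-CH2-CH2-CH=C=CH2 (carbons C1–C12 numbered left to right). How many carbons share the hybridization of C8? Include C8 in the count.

C8 is sp3 (only σ bonds).
C1: sp3 ✓
C2: sp2
C3: sp
C4: sp2
C5: sp2
C6: sp2
C7: sp3 ✓
C8: sp3 ✓
C9: sp3 ✓
C10: sp2
C11: sp
C12: sp2
4 carbons are sp3.

4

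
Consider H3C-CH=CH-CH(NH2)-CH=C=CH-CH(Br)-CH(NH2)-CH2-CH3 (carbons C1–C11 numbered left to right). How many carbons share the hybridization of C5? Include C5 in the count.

4

C5 is sp2 (one π bond).
C1: sp3
C2: sp2 ✓
C3: sp2 ✓
C4: sp3
C5: sp2 ✓
C6: sp
C7: sp2 ✓
C8: sp3
C9: sp3
C10: sp3
C11: sp3
4 carbons are sp2.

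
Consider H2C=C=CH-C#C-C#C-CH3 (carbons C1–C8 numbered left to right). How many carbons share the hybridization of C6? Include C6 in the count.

5

C6 is sp (two π bonds).
C1: sp2
C2: sp ✓
C3: sp2
C4: sp ✓
C5: sp ✓
C6: sp ✓
C7: sp ✓
C8: sp3
5 carbons are sp.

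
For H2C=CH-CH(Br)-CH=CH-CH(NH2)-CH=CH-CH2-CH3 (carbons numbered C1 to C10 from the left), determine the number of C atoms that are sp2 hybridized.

6

C1: sp2 ✓
C2: sp2 ✓
C3: sp3
C4: sp2 ✓
C5: sp2 ✓
C6: sp3
C7: sp2 ✓
C8: sp2 ✓
C9: sp3
C10: sp3
C1, C2, C4, C5, C7, C8 → 6 sp2 carbons.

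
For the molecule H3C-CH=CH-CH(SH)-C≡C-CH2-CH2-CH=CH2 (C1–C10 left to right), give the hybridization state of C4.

sp3

C4 is sp3: 4 σ bonds, 4 electron-density regions.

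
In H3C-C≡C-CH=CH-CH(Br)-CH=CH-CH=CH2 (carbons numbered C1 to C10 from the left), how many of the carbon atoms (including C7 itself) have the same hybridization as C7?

6

C7 is sp2 (one π bond).
C1: sp3
C2: sp
C3: sp
C4: sp2 ✓
C5: sp2 ✓
C6: sp3
C7: sp2 ✓
C8: sp2 ✓
C9: sp2 ✓
C10: sp2 ✓
6 carbons are sp2.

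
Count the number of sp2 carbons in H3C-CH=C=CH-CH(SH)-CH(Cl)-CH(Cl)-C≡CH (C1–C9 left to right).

2

C1: sp3
C2: sp2 ✓
C3: sp
C4: sp2 ✓
C5: sp3
C6: sp3
C7: sp3
C8: sp
C9: sp
C2, C4 → 2 sp2 carbons.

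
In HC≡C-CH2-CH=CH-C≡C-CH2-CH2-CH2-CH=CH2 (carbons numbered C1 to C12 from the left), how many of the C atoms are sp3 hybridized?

4

C1: sp
C2: sp
C3: sp3 ✓
C4: sp2
C5: sp2
C6: sp
C7: sp
C8: sp3 ✓
C9: sp3 ✓
C10: sp3 ✓
C11: sp2
C12: sp2
C3, C8, C9, C10 → 4 sp3 carbons.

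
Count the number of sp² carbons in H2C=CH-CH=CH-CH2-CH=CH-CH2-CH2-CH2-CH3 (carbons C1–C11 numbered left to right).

C1: sp2 ✓
C2: sp2 ✓
C3: sp2 ✓
C4: sp2 ✓
C5: sp3
C6: sp2 ✓
C7: sp2 ✓
C8: sp3
C9: sp3
C10: sp3
C11: sp3
C1, C2, C3, C4, C6, C7 → 6 sp2 carbons.

6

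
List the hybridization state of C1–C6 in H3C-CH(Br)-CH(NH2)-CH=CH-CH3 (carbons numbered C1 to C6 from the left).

C1 sp3, C2 sp3, C3 sp3, C4 sp2, C5 sp2, C6 sp3

C1 — 4 σ bonds. Steric number 4, so sp3.
C2 has 4 σ bonds: steric number 4 → sp3.
C3 carries 4 σ bonds, giving a steric number of 4, so it is sp3.
C4 — 3 σ bonds, plus one π bond. Steric number 3, so sp2.
C5 (3 σ bonds, plus one π bond) has steric number 3: sp2.
C6 is sp3: 4 σ bonds, 4 electron-density regions.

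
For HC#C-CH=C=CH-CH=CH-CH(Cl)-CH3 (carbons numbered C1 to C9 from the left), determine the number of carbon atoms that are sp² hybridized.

C1: sp
C2: sp
C3: sp2 ✓
C4: sp
C5: sp2 ✓
C6: sp2 ✓
C7: sp2 ✓
C8: sp3
C9: sp3
C3, C5, C6, C7 → 4 sp2 carbons.

4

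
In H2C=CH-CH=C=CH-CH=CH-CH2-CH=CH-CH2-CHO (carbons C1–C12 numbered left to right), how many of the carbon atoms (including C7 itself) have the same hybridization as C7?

C7 is sp2 (one π bond).
C1: sp2 ✓
C2: sp2 ✓
C3: sp2 ✓
C4: sp
C5: sp2 ✓
C6: sp2 ✓
C7: sp2 ✓
C8: sp3
C9: sp2 ✓
C10: sp2 ✓
C11: sp3
C12: sp2 ✓
9 carbons are sp2.

9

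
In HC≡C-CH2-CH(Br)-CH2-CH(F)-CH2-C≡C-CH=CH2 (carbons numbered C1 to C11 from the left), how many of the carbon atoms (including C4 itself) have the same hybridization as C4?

C4 is sp3 (only σ bonds).
C1: sp
C2: sp
C3: sp3 ✓
C4: sp3 ✓
C5: sp3 ✓
C6: sp3 ✓
C7: sp3 ✓
C8: sp
C9: sp
C10: sp2
C11: sp2
5 carbons are sp3.

5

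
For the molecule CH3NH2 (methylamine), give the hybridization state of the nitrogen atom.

sp^3

Three σ bonds + one lone pair = steric number 4 → sp3.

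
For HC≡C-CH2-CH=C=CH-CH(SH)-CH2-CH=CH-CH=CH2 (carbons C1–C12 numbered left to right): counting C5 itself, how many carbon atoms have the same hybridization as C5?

C5 is sp (two π bonds).
C1: sp ✓
C2: sp ✓
C3: sp3
C4: sp2
C5: sp ✓
C6: sp2
C7: sp3
C8: sp3
C9: sp2
C10: sp2
C11: sp2
C12: sp2
3 carbons are sp.

3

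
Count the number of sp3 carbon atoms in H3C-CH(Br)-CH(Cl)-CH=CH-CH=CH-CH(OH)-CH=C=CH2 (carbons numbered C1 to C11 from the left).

4

C1: sp3 ✓
C2: sp3 ✓
C3: sp3 ✓
C4: sp2
C5: sp2
C6: sp2
C7: sp2
C8: sp3 ✓
C9: sp2
C10: sp
C11: sp2
C1, C2, C3, C8 → 4 sp3 carbons.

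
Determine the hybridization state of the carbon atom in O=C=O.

sp

Two σ bonds, two π bonds → steric number 2 → sp.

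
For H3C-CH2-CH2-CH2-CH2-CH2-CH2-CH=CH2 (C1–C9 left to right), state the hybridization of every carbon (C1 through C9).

C1 sp3, C2 sp3, C3 sp3, C4 sp3, C5 sp3, C6 sp3, C7 sp3, C8 sp2, C9 sp2

C1 — 4 σ bonds. Steric number 4, so sp3.
C2 carries 4 σ bonds, giving a steric number of 4, so it is sp3.
C3: 4 σ bonds; 4 regions of electron density → sp3.
C4: 4 σ bonds — 4 electron domains, sp3.
C5: 4 σ bonds — 4 electron domains, sp3.
C6 — 4 σ bonds. Steric number 4, so sp3.
C7 (4 σ bonds) has steric number 4: sp3.
C8: 3 σ bonds, plus one π bond; 3 regions of electron density → sp2.
C9 (3 σ bonds, plus one π bond) has steric number 3: sp2.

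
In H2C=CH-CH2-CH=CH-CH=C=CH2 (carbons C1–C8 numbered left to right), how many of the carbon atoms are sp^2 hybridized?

6

C1: sp2 ✓
C2: sp2 ✓
C3: sp3
C4: sp2 ✓
C5: sp2 ✓
C6: sp2 ✓
C7: sp
C8: sp2 ✓
C1, C2, C4, C5, C6, C8 → 6 sp2 carbons.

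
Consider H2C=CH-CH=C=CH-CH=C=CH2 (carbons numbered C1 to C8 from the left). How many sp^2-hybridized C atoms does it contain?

C1: sp2 ✓
C2: sp2 ✓
C3: sp2 ✓
C4: sp
C5: sp2 ✓
C6: sp2 ✓
C7: sp
C8: sp2 ✓
C1, C2, C3, C5, C6, C8 → 6 sp2 carbons.

6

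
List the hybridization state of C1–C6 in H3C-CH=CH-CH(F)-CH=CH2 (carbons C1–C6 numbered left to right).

C1 sp3, C2 sp2, C3 sp2, C4 sp3, C5 sp2, C6 sp2

C1: 4 σ bonds; 4 regions of electron density → sp3.
C2: 3 σ bonds, plus one π bond; 3 regions of electron density → sp2.
C3 has 3 σ bonds, plus one π bond: steric number 3 → sp2.
C4: 4 σ bonds; 4 regions of electron density → sp3.
C5 (3 σ bonds, plus one π bond) has steric number 3: sp2.
C6 is sp2: 3 σ bonds, plus one π bond, 3 electron-density regions.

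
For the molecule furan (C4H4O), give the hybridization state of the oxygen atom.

One O lone pair is in the aromatic π system (p orbital), the other is in an sp2 hybrid in the ring plane; O has two σ bonds + one in-plane lone pair → sp2.

sp²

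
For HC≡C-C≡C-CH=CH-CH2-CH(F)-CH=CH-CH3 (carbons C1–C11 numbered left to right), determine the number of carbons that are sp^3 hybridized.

3

C1: sp
C2: sp
C3: sp
C4: sp
C5: sp2
C6: sp2
C7: sp3 ✓
C8: sp3 ✓
C9: sp2
C10: sp2
C11: sp3 ✓
C7, C8, C11 → 3 sp3 carbons.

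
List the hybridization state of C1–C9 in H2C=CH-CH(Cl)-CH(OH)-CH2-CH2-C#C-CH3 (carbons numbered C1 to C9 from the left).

C1 sp2, C2 sp2, C3 sp3, C4 sp3, C5 sp3, C6 sp3, C7 sp, C8 sp, C9 sp3

C1 has 3 σ bonds, plus one π bond: steric number 3 → sp2.
C2 carries 3 σ bonds, plus one π bond, giving a steric number of 3, so it is sp2.
C3: 4 σ bonds; 4 regions of electron density → sp3.
C4 (4 σ bonds) has steric number 4: sp3.
C5 is sp3: 4 σ bonds, 4 electron-density regions.
C6 (4 σ bonds) has steric number 4: sp3.
C7 — 2 σ bonds, plus two π bonds. Steric number 2, so sp.
C8: 2 σ bonds, plus two π bonds; 2 regions of electron density → sp.
C9 has 4 σ bonds: steric number 4 → sp3.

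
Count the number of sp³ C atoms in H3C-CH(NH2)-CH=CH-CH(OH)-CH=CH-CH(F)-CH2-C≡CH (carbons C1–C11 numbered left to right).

5

C1: sp3 ✓
C2: sp3 ✓
C3: sp2
C4: sp2
C5: sp3 ✓
C6: sp2
C7: sp2
C8: sp3 ✓
C9: sp3 ✓
C10: sp
C11: sp
C1, C2, C5, C8, C9 → 5 sp3 carbons.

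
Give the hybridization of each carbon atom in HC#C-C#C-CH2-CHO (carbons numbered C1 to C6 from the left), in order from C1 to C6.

C1 sp, C2 sp, C3 sp, C4 sp, C5 sp3, C6 sp2

C1 — 2 σ bonds, plus two π bonds. Steric number 2, so sp.
C2: 2 σ bonds, plus two π bonds — 2 electron domains, sp.
C3 has 2 σ bonds, plus two π bonds: steric number 2 → sp.
C4 has 2 σ bonds, plus two π bonds: steric number 2 → sp.
C5 carries 4 σ bonds, giving a steric number of 4, so it is sp3.
C6 has 3 σ bonds, plus one π bond: steric number 3 → sp2.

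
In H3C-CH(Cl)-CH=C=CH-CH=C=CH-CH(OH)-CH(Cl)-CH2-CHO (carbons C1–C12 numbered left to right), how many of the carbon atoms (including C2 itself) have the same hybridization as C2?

5

C2 is sp3 (only σ bonds).
C1: sp3 ✓
C2: sp3 ✓
C3: sp2
C4: sp
C5: sp2
C6: sp2
C7: sp
C8: sp2
C9: sp3 ✓
C10: sp3 ✓
C11: sp3 ✓
C12: sp2
5 carbons are sp3.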